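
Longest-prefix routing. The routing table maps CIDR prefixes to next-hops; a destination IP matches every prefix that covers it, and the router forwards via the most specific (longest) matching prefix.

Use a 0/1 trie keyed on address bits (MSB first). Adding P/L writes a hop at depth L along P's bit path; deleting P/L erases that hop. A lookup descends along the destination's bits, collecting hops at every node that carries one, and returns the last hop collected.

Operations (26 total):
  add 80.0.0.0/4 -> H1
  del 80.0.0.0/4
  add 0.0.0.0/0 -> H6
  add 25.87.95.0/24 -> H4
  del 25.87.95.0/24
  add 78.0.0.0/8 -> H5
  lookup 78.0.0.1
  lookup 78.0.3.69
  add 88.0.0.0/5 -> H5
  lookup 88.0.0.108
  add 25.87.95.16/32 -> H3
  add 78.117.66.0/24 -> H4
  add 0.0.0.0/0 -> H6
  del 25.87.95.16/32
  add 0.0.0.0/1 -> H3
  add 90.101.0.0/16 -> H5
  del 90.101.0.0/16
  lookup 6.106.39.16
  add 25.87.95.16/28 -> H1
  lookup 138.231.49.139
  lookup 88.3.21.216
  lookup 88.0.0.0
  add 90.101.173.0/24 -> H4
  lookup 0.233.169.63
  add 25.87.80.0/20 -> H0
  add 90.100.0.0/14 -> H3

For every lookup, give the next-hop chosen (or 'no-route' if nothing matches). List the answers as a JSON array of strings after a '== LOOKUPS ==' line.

Apply in order:
  add 80.0.0.0/4 -> H1 at depth 4
  - 80.0.0.0/4 clear@4
  add 0.0.0.0/0 -> H6 at depth 0
  add 25.87.95.0/24 -> H4 at depth 24
  - 25.87.95.0/24 clear@24
  add 78.0.0.0/8 -> H5 at depth 8
  lookup 78.0.0.1: bits 01001110 walk d0:H6→d1:-→d2:-→d3:-→d4:-→d5:-→d6:-→d7:-→d8:H5 -> H5
  lookup 78.0.3.69: bits 01001110 walk d0:H6→d1:-→d2:-→d3:-→d4:-→d5:-→d6:-→d7:-→d8:H5 -> H5
  add 88.0.0.0/5 -> H5 at depth 5
  lookup 88.0.0.108: bits 01011 walk d0:H6→d1:-→d2:-→d3:-→d4:-→d5:H5 -> H5
  add 25.87.95.16/32 -> H3 at depth 32
  add 78.117.66.0/24 -> H4 at depth 24
  add 0.0.0.0/0 -> H6 at depth 0
  - 25.87.95.16/32 clear@32
  add 0.0.0.0/1 -> H3 at depth 1
  add 90.101.0.0/16 -> H5 at depth 16
  - 90.101.0.0/16 clear@16
  lookup 6.106.39.16: bits 000 walk d0:H6→d1:H3→d2:-→d3:- -> H3
  add 25.87.95.16/28 -> H1 at depth 28
  lookup 138.231.49.139: bits ε walk d0:H6 -> H6
  lookup 88.3.21.216: bits 010110 walk d0:H6→d1:H3→d2:-→d3:-→d4:-→d5:H5→d6:- -> H5
  lookup 88.0.0.0: bits 010110 walk d0:H6→d1:H3→d2:-→d3:-→d4:-→d5:H5→d6:- -> H5
  add 90.101.173.0/24 -> H4 at depth 24
  lookup 0.233.169.63: bits 000 walk d0:H6→d1:H3→d2:-→d3:- -> H3
  add 25.87.80.0/20 -> H0 at depth 20
  add 90.100.0.0/14 -> H3 at depth 14

== LOOKUPS ==
["H5","H5","H5","H3","H6","H5","H5","H3"]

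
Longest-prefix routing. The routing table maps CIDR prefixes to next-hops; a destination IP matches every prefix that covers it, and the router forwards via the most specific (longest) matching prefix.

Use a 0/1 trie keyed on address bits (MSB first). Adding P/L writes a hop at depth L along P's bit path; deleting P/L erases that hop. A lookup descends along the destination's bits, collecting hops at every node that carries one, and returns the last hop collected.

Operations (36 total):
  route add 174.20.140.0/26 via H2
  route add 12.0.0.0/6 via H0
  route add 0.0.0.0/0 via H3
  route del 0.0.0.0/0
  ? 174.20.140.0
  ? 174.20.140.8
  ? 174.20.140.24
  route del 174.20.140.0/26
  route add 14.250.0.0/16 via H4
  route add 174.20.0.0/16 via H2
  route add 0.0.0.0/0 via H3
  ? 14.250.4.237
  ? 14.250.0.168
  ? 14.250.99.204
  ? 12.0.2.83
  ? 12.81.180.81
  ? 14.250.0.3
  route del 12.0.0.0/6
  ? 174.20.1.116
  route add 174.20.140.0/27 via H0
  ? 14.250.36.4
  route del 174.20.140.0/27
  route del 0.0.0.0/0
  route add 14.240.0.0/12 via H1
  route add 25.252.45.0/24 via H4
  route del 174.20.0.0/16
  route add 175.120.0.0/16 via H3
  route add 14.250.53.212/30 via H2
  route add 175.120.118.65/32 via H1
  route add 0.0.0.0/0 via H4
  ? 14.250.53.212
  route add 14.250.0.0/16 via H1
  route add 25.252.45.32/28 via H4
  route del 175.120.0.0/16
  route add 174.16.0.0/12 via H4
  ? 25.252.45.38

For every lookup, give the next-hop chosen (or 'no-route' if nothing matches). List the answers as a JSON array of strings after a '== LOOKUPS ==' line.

Process each operation:
  add 174.20.140.0/26 -> H2 at depth 26
  add 12.0.0.0/6 -> H0 at depth 6
  add 0.0.0.0/0 -> H3 at depth 0
  del 0.0.0.0/0 (clear depth 0)
  Q 174.20.140.0: descend 10101110000101001000110000 ; hops seen [H2] ; pick H2
  Q 174.20.140.8: descend 10101110000101001000110000 ; hops seen [H2] ; pick H2
  Q 174.20.140.24: descend 10101110000101001000110000 ; hops seen [H2] ; pick H2
  del 174.20.140.0/26 (clear depth 26)
  add 14.250.0.0/16 -> H4 at depth 16
  add 174.20.0.0/16 -> H2 at depth 16
  add 0.0.0.0/0 -> H3 at depth 0
  Q 14.250.4.237: descend 0000111011111010 ; hops seen [H3,H0,H4] ; pick H4
  Q 14.250.0.168: descend 0000111011111010 ; hops seen [H3,H0,H4] ; pick H4
  Q 14.250.99.204: descend 0000111011111010 ; hops seen [H3,H0,H4] ; pick H4
  Q 12.0.2.83: descend 000011 ; hops seen [H3,H0] ; pick H0
  Q 12.81.180.81: descend 000011 ; hops seen [H3,H0] ; pick H0
  Q 14.250.0.3: descend 0000111011111010 ; hops seen [H3,H0,H4] ; pick H4
  del 12.0.0.0/6 (clear depth 6)
  Q 174.20.1.116: descend 1010111000010100 ; hops seen [H3,H2] ; pick H2
  add 174.20.140.0/27 -> H0 at depth 27
  Q 14.250.36.4: descend 0000111011111010 ; hops seen [H3,H4] ; pick H4
  del 174.20.140.0/27 (clear depth 27)
  del 0.0.0.0/0 (clear depth 0)
  add 14.240.0.0/12 -> H1 at depth 12
  add 25.252.45.0/24 -> H4 at depth 24
  del 174.20.0.0/16 (clear depth 16)
  add 175.120.0.0/16 -> H3 at depth 16
  add 14.250.53.212/30 -> H2 at depth 30
  add 175.120.118.65/32 -> H1 at depth 32
  add 0.0.0.0/0 -> H4 at depth 0
  Q 14.250.53.212: descend 000011101111101000110101110101 ; hops seen [H4,H1,H4,H2] ; pick H2
  add 14.250.0.0/16 -> H1 at depth 16
  add 25.252.45.32/28 -> H4 at depth 28
  del 175.120.0.0/16 (clear depth 16)
  add 174.16.0.0/12 -> H4 at depth 12
  Q 25.252.45.38: descend 0001100111111100001011010010 ; hops seen [H4,H4,H4] ; pick H4

== LOOKUPS ==
["H2","H2","H2","H4","H4","H4","H0","H0","H4","H2","H4","H2","H4"]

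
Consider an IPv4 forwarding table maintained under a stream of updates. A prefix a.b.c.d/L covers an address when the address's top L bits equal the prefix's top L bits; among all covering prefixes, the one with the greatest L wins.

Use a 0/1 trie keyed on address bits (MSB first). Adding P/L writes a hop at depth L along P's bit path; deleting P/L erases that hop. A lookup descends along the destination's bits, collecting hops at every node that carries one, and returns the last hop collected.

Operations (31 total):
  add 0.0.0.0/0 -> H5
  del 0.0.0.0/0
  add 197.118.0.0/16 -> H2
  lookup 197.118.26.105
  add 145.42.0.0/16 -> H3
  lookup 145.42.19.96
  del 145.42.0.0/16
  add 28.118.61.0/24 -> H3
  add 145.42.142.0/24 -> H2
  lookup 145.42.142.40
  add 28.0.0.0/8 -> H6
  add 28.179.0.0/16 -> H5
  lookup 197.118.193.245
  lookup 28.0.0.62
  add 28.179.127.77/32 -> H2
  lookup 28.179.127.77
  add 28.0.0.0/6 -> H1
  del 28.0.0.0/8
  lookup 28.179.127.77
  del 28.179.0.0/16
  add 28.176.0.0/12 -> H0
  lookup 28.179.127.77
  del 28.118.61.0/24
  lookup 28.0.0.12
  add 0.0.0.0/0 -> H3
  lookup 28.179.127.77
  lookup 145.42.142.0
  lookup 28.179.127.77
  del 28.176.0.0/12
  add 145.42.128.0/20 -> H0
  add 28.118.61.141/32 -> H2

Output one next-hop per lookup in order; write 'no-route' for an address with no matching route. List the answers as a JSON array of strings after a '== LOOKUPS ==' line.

Apply in order:
  add 0.0.0.0/0 -> H5 at depth 0
  del 0.0.0.0/0 (clear depth 0)
  add 197.118.0.0/16 -> H2 at depth 16
  lookup 197.118.26.105: bits 1100010101110110 walk d0:-→d1:-→d2:-→d3:-→d4:-→d5:-→d6:-→d7:-→d8:-→d9:-→d10:-→d11:-→d12:-→d13:-→d14:-→d15:-→d16:H2 -> H2
  add 145.42.0.0/16 -> H3 at depth 16
  lookup 145.42.19.96: bits 1001000100101010 walk d0:-→d1:-→d2:-→d3:-→d4:-→d5:-→d6:-→d7:-→d8:-→d9:-→d10:-→d11:-→d12:-→d13:-→d14:-→d15:-→d16:H3 -> H3
  del 145.42.0.0/16 (clear depth 16)
  add 28.118.61.0/24 -> H3 at depth 24
  add 145.42.142.0/24 -> H2 at depth 24
  lookup 145.42.142.40: bits 100100010010101010001110 walk d0:-→d1:-→d2:-→d3:-→d4:-→d5:-→d6:-→d7:-→d8:-→d9:-→d10:-→d11:-→d12:-→d13:-→d14:-→d15:-→d16:-→d17:-→d18:-→d19:-→d20:-→d21:-→d22:-→d23:-→d24:H2 -> H2
  add 28.0.0.0/8 -> H6 at depth 8
  add 28.179.0.0/16 -> H5 at depth 16
  lookup 197.118.193.245: bits 1100010101110110 walk d0:-→d1:-→d2:-→d3:-→d4:-→d5:-→d6:-→d7:-→d8:-→d9:-→d10:-→d11:-→d12:-→d13:-→d14:-→d15:-→d16:H2 -> H2
  lookup 28.0.0.62: bits 000111000 walk d0:-→d1:-→d2:-→d3:-→d4:-→d5:-→d6:-→d7:-→d8:H6→d9:- -> H6
  add 28.179.127.77/32 -> H2 at depth 32
  lookup 28.179.127.77: bits 00011100101100110111111101001101 walk d0:-→d1:-→d2:-→d3:-→d4:-→d5:-→d6:-→d7:-→d8:H6→d9:-→d10:-→d11:-→d12:-→d13:-→d14:-→d15:-→d16:H5→d17:-→d18:-→d19:-→d20:-→d21:-→d22:-→d23:-→d24:-→d25:-→d26:-→d27:-→d28:-→d29:-→d30:-→d31:-→d32:H2 -> H2
  add 28.0.0.0/6 -> H1 at depth 6
  del 28.0.0.0/8 (clear depth 8)
  lookup 28.179.127.77: bits 00011100101100110111111101001101 walk d0:-→d1:-→d2:-→d3:-→d4:-→d5:-→d6:H1→d7:-→d8:-→d9:-→d10:-→d11:-→d12:-→d13:-→d14:-→d15:-→d16:H5→d17:-→d18:-→d19:-→d20:-→d21:-→d22:-→d23:-→d24:-→d25:-→d26:-→d27:-→d28:-→d29:-→d30:-→d31:-→d32:H2 -> H2
  del 28.179.0.0/16 (clear depth 16)
  add 28.176.0.0/12 -> H0 at depth 12
  lookup 28.179.127.77: bits 00011100101100110111111101001101 walk d0:-→d1:-→d2:-→d3:-→d4:-→d5:-→d6:H1→d7:-→d8:-→d9:-→d10:-→d11:-→d12:H0→d13:-→d14:-→d15:-→d16:-→d17:-→d18:-→d19:-→d20:-→d21:-→d22:-→d23:-→d24:-→d25:-→d26:-→d27:-→d28:-→d29:-→d30:-→d31:-→d32:H2 -> H2
  del 28.118.61.0/24 (clear depth 24)
  lookup 28.0.0.12: bits 000111000 walk d0:-→d1:-→d2:-→d3:-→d4:-→d5:-→d6:H1→d7:-→d8:-→d9:- -> H1
  add 0.0.0.0/0 -> H3 at depth 0
  lookup 28.179.127.77: bits 00011100101100110111111101001101 walk d0:H3→d1:-→d2:-→d3:-→d4:-→d5:-→d6:H1→d7:-→d8:-→d9:-→d10:-→d11:-→d12:H0→d13:-→d14:-→d15:-→d16:-→d17:-→d18:-→d19:-→d20:-→d21:-→d22:-→d23:-→d24:-→d25:-→d26:-→d27:-→d28:-→d29:-→d30:-→d31:-→d32:H2 -> H2
  lookup 145.42.142.0: bits 100100010010101010001110 walk d0:H3→d1:-→d2:-→d3:-→d4:-→d5:-→d6:-→d7:-→d8:-→d9:-→d10:-→d11:-→d12:-→d13:-→d14:-→d15:-→d16:-→d17:-→d18:-→d19:-→d20:-→d21:-→d22:-→d23:-→d24:H2 -> H2
  lookup 28.179.127.77: bits 00011100101100110111111101001101 walk d0:H3→d1:-→d2:-→d3:-→d4:-→d5:-→d6:H1→d7:-→d8:-→d9:-→d10:-→d11:-→d12:H0→d13:-→d14:-→d15:-→d16:-→d17:-→d18:-→d19:-→d20:-→d21:-→d22:-→d23:-→d24:-→d25:-→d26:-→d27:-→d28:-→d29:-→d30:-→d31:-→d32:H2 -> H2
  del 28.176.0.0/12 (clear depth 12)
  add 145.42.128.0/20 -> H0 at depth 20
  add 28.118.61.141/32 -> H2 at depth 32

== LOOKUPS ==
["H2","H3","H2","H2","H6","H2","H2","H2","H1","H2","H2","H2"]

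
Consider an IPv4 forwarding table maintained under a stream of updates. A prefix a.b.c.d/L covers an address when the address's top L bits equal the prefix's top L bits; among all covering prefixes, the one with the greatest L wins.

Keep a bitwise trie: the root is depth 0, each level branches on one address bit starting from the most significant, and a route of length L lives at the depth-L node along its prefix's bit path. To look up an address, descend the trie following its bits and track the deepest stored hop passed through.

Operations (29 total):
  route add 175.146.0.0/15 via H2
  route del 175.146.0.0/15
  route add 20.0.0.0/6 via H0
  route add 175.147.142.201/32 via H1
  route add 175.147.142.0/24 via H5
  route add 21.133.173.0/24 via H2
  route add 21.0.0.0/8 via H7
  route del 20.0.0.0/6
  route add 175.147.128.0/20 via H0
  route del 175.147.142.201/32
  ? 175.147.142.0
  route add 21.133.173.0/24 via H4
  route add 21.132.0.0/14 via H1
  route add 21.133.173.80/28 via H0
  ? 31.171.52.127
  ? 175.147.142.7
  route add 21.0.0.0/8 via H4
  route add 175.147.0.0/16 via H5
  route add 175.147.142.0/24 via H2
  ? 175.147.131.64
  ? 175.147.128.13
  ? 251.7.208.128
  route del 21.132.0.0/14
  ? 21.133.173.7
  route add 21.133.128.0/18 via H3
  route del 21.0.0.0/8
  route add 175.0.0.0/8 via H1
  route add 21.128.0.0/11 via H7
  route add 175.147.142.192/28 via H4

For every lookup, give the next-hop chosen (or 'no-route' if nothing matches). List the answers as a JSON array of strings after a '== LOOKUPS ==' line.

Process each operation:
  add 175.146.0.0/15 -> H2 at depth 15
  del 175.146.0.0/15 (clear depth 15)
  add 20.0.0.0/6 -> H0 at depth 6
  add 175.147.142.201/32 -> H1 at depth 32
  add 175.147.142.0/24 -> H5 at depth 24
  add 21.133.173.0/24 -> H2 at depth 24
  add 21.0.0.0/8 -> H7 at depth 8
  del 20.0.0.0/6 (clear depth 6)
  add 175.147.128.0/20 -> H0 at depth 20
  del 175.147.142.201/32 (clear depth 32)
  Q 175.147.142.0: descend 101011111001001110001110 ; hops seen [H0,H5] ; pick H5
  add 21.133.173.0/24 -> H4 at depth 24
  add 21.132.0.0/14 -> H1 at depth 14
  add 21.133.173.80/28 -> H0 at depth 28
  Q 31.171.52.127: descend 0001 ; hops seen [∅] ; pick no-route
  Q 175.147.142.7: descend 101011111001001110001110 ; hops seen [H0,H5] ; pick H5
  add 21.0.0.0/8 -> H4 at depth 8
  add 175.147.0.0/16 -> H5 at depth 16
  add 175.147.142.0/24 -> H2 at depth 24
  Q 175.147.131.64: descend 10101111100100111000 ; hops seen [H5,H0] ; pick H0
  Q 175.147.128.13: descend 10101111100100111000 ; hops seen [H5,H0] ; pick H0
  Q 251.7.208.128: descend 1 ; hops seen [∅] ; pick no-route
  del 21.132.0.0/14 (clear depth 14)
  Q 21.133.173.7: descend 0001010110000101101011010 ; hops seen [H4,H4] ; pick H4
  add 21.133.128.0/18 -> H3 at depth 18
  del 21.0.0.0/8 (clear depth 8)
  add 175.0.0.0/8 -> H1 at depth 8
  add 21.128.0.0/11 -> H7 at depth 11
  add 175.147.142.192/28 -> H4 at depth 28

== LOOKUPS ==
["H5","no-route","H5","H0","H0","no-route","H4"]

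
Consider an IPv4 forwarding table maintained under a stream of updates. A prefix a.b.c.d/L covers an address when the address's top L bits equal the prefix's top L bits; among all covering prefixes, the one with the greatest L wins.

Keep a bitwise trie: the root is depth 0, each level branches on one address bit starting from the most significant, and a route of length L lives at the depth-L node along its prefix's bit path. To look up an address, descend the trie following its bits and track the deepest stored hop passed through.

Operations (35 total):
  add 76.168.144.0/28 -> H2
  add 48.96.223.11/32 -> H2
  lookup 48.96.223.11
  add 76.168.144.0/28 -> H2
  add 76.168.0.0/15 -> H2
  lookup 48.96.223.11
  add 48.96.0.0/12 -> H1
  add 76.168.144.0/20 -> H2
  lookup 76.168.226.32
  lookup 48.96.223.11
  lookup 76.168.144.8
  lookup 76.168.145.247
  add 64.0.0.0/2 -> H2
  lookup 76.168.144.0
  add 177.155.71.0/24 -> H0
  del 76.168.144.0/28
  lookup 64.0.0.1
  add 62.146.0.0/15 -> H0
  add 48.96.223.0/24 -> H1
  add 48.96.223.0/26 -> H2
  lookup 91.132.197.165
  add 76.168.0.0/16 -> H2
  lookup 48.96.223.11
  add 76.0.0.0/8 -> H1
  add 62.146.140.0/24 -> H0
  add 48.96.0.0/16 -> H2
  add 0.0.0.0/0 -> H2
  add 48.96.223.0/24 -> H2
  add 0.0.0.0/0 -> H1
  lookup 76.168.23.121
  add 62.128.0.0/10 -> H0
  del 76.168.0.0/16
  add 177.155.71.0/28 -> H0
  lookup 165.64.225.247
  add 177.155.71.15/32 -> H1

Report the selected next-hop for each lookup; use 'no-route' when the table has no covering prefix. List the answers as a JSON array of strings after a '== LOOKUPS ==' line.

Apply in order:
  + 76.168.144.0/28 (H2) depth=28
  + 48.96.223.11/32 (H2) depth=32
  ? 48.96.223.11  path d0:-→d1:-→d2:-→d3:-→d4:-→d5:-→d6:-→d7:-→d8:-→d9:-→d10:-→d11:-→d12:-→d13:-→d14:-→d15:-→d16:-→d17:-→d18:-→d19:-→d20:-→d21:-→d22:-→d23:-→d24:-→d25:-→d26:-→d27:-→d28:-→d29:-→d30:-→d31:-→d32:H2  best=H2
  + 76.168.144.0/28 (H2) depth=28
  + 76.168.0.0/15 (H2) depth=15
  ? 48.96.223.11  path d0:-→d1:-→d2:-→d3:-→d4:-→d5:-→d6:-→d7:-→d8:-→d9:-→d10:-→d11:-→d12:-→d13:-→d14:-→d15:-→d16:-→d17:-→d18:-→d19:-→d20:-→d21:-→d22:-→d23:-→d24:-→d25:-→d26:-→d27:-→d28:-→d29:-→d30:-→d31:-→d32:H2  best=H2
  + 48.96.0.0/12 (H1) depth=12
  + 76.168.144.0/20 (H2) depth=20
  ? 76.168.226.32  path d0:-→d1:-→d2:-→d3:-→d4:-→d5:-→d6:-→d7:-→d8:-→d9:-→d10:-→d11:-→d12:-→d13:-→d14:-→d15:H2→d16:-→d17:-  best=H2
  ? 48.96.223.11  path d0:-→d1:-→d2:-→d3:-→d4:-→d5:-→d6:-→d7:-→d8:-→d9:-→d10:-→d11:-→d12:H1→d13:-→d14:-→d15:-→d16:-→d17:-→d18:-→d19:-→d20:-→d21:-→d22:-→d23:-→d24:-→d25:-→d26:-→d27:-→d28:-→d29:-→d30:-→d31:-→d32:H2  best=H2
  ? 76.168.144.8  path d0:-→d1:-→d2:-→d3:-→d4:-→d5:-→d6:-→d7:-→d8:-→d9:-→d10:-→d11:-→d12:-→d13:-→d14:-→d15:H2→d16:-→d17:-→d18:-→d19:-→d20:H2→d21:-→d22:-→d23:-→d24:-→d25:-→d26:-→d27:-→d28:H2  best=H2
  ? 76.168.145.247  path d0:-→d1:-→d2:-→d3:-→d4:-→d5:-→d6:-→d7:-→d8:-→d9:-→d10:-→d11:-→d12:-→d13:-→d14:-→d15:H2→d16:-→d17:-→d18:-→d19:-→d20:H2→d21:-→d22:-→d23:-  best=H2
  + 64.0.0.0/2 (H2) depth=2
  ? 76.168.144.0  path d0:-→d1:-→d2:H2→d3:-→d4:-→d5:-→d6:-→d7:-→d8:-→d9:-→d10:-→d11:-→d12:-→d13:-→d14:-→d15:H2→d16:-→d17:-→d18:-→d19:-→d20:H2→d21:-→d22:-→d23:-→d24:-→d25:-→d26:-→d27:-→d28:H2  best=H2
  + 177.155.71.0/24 (H0) depth=24
  del 76.168.144.0/28 (clear depth 28)
  ? 64.0.0.1  path d0:-→d1:-→d2:H2→d3:-→d4:-  best=H2
  + 62.146.0.0/15 (H0) depth=15
  + 48.96.223.0/24 (H1) depth=24
  + 48.96.223.0/26 (H2) depth=26
  ? 91.132.197.165  path d0:-→d1:-→d2:H2→d3:-  best=H2
  + 76.168.0.0/16 (H2) depth=16
  ? 48.96.223.11  path d0:-→d1:-→d2:-→d3:-→d4:-→d5:-→d6:-→d7:-→d8:-→d9:-→d10:-→d11:-→d12:H1→d13:-→d14:-→d15:-→d16:-→d17:-→d18:-→d19:-→d20:-→d21:-→d22:-→d23:-→d24:H1→d25:-→d26:H2→d27:-→d28:-→d29:-→d30:-→d31:-→d32:H2  best=H2
  + 76.0.0.0/8 (H1) depth=8
  + 62.146.140.0/24 (H0) depth=24
  + 48.96.0.0/16 (H2) depth=16
  + 0.0.0.0/0 (H2) depth=0
  + 48.96.223.0/24 (H2) depth=24
  + 0.0.0.0/0 (H1) depth=0
  ? 76.168.23.121  path d0:H1→d1:-→d2:H2→d3:-→d4:-→d5:-→d6:-→d7:-→d8:H1→d9:-→d10:-→d11:-→d12:-→d13:-→d14:-→d15:H2→d16:H2  best=H2
  + 62.128.0.0/10 (H0) depth=10
  del 76.168.0.0/16 (clear depth 16)
  + 177.155.71.0/28 (H0) depth=28
  ? 165.64.225.247  path d0:H1→d1:-→d2:-→d3:-  best=H1
  + 177.155.71.15/32 (H1) depth=32

== LOOKUPS ==
["H2","H2","H2","H2","H2","H2","H2","H2","H2","H2","H2","H1"]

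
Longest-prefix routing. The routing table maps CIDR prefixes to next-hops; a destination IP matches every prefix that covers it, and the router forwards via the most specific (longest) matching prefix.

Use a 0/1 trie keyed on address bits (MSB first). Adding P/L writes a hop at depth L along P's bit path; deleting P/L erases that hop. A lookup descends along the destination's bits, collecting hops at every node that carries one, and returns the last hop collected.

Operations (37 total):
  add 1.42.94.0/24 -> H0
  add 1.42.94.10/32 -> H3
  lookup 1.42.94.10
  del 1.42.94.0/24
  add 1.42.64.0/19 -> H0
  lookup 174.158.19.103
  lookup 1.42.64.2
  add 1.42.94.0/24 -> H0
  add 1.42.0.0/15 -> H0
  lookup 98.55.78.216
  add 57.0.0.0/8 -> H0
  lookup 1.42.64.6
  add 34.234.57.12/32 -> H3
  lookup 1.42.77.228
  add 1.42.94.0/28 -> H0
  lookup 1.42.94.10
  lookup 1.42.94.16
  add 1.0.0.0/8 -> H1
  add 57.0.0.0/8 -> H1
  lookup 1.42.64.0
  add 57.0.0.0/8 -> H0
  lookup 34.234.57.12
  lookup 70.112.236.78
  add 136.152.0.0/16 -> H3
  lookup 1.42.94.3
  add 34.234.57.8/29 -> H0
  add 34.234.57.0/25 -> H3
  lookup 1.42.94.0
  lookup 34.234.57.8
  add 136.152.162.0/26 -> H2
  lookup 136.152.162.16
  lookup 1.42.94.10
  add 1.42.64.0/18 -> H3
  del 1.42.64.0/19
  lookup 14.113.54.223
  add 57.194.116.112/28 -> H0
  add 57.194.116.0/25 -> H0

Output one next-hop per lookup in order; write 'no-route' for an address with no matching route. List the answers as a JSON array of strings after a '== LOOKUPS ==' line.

Apply in order:
  + 1.42.94.0/24 (H0) depth=24
  + 1.42.94.10/32 (H3) depth=32
  ? 1.42.94.10  path d0:-→d1:-→d2:-→d3:-→d4:-→d5:-→d6:-→d7:-→d8:-→d9:-→d10:-→d11:-→d12:-→d13:-→d14:-→d15:-→d16:-→d17:-→d18:-→d19:-→d20:-→d21:-→d22:-→d23:-→d24:H0→d25:-→d26:-→d27:-→d28:-→d29:-→d30:-→d31:-→d32:H3  best=H3
  - 1.42.94.0/24 clear@24
  + 1.42.64.0/19 (H0) depth=19
  ? 174.158.19.103  path d0:-  best=no-route
  ? 1.42.64.2  path d0:-→d1:-→d2:-→d3:-→d4:-→d5:-→d6:-→d7:-→d8:-→d9:-→d10:-→d11:-→d12:-→d13:-→d14:-→d15:-→d16:-→d17:-→d18:-→d19:H0  best=H0
  + 1.42.94.0/24 (H0) depth=24
  + 1.42.0.0/15 (H0) depth=15
  ? 98.55.78.216  path d0:-→d1:-  best=no-route
  + 57.0.0.0/8 (H0) depth=8
  ? 1.42.64.6  path d0:-→d1:-→d2:-→d3:-→d4:-→d5:-→d6:-→d7:-→d8:-→d9:-→d10:-→d11:-→d12:-→d13:-→d14:-→d15:H0→d16:-→d17:-→d18:-→d19:H0  best=H0
  + 34.234.57.12/32 (H3) depth=32
  ? 1.42.77.228  path d0:-→d1:-→d2:-→d3:-→d4:-→d5:-→d6:-→d7:-→d8:-→d9:-→d10:-→d11:-→d12:-→d13:-→d14:-→d15:H0→d16:-→d17:-→d18:-→d19:H0  best=H0
  + 1.42.94.0/28 (H0) depth=28
  ? 1.42.94.10  path d0:-→d1:-→d2:-→d3:-→d4:-→d5:-→d6:-→d7:-→d8:-→d9:-→d10:-→d11:-→d12:-→d13:-→d14:-→d15:H0→d16:-→d17:-→d18:-→d19:H0→d20:-→d21:-→d22:-→d23:-→d24:H0→d25:-→d26:-→d27:-→d28:H0→d29:-→d30:-→d31:-→d32:H3  best=H3
  ? 1.42.94.16  path d0:-→d1:-→d2:-→d3:-→d4:-→d5:-→d6:-→d7:-→d8:-→d9:-→d10:-→d11:-→d12:-→d13:-→d14:-→d15:H0→d16:-→d17:-→d18:-→d19:H0→d20:-→d21:-→d22:-→d23:-→d24:H0→d25:-→d26:-→d27:-  best=H0
  + 1.0.0.0/8 (H1) depth=8
  + 57.0.0.0/8 (H1) depth=8
  ? 1.42.64.0  path d0:-→d1:-→d2:-→d3:-→d4:-→d5:-→d6:-→d7:-→d8:H1→d9:-→d10:-→d11:-→d12:-→d13:-→d14:-→d15:H0→d16:-→d17:-→d18:-→d19:H0  best=H0
  + 57.0.0.0/8 (H0) depth=8
  ? 34.234.57.12  path d0:-→d1:-→d2:-→d3:-→d4:-→d5:-→d6:-→d7:-→d8:-→d9:-→d10:-→d11:-→d12:-→d13:-→d14:-→d15:-→d16:-→d17:-→d18:-→d19:-→d20:-→d21:-→d22:-→d23:-→d24:-→d25:-→d26:-→d27:-→d28:-→d29:-→d30:-→d31:-→d32:H3  best=H3
  ? 70.112.236.78  path d0:-→d1:-  best=no-route
  + 136.152.0.0/16 (H3) depth=16
  ? 1.42.94.3  path d0:-→d1:-→d2:-→d3:-→d4:-→d5:-→d6:-→d7:-→d8:H1→d9:-→d10:-→d11:-→d12:-→d13:-→d14:-→d15:H0→d16:-→d17:-→d18:-→d19:H0→d20:-→d21:-→d22:-→d23:-→d24:H0→d25:-→d26:-→d27:-→d28:H0  best=H0
  + 34.234.57.8/29 (H0) depth=29
  + 34.234.57.0/25 (H3) depth=25
  ? 1.42.94.0  path d0:-→d1:-→d2:-→d3:-→d4:-→d5:-→d6:-→d7:-→d8:H1→d9:-→d10:-→d11:-→d12:-→d13:-→d14:-→d15:H0→d16:-→d17:-→d18:-→d19:H0→d20:-→d21:-→d22:-→d23:-→d24:H0→d25:-→d26:-→d27:-→d28:H0  best=H0
  ? 34.234.57.8  path d0:-→d1:-→d2:-→d3:-→d4:-→d5:-→d6:-→d7:-→d8:-→d9:-→d10:-→d11:-→d12:-→d13:-→d14:-→d15:-→d16:-→d17:-→d18:-→d19:-→d20:-→d21:-→d22:-→d23:-→d24:-→d25:H3→d26:-→d27:-→d28:-→d29:H0  best=H0
  + 136.152.162.0/26 (H2) depth=26
  ? 136.152.162.16  path d0:-→d1:-→d2:-→d3:-→d4:-→d5:-→d6:-→d7:-→d8:-→d9:-→d10:-→d11:-→d12:-→d13:-→d14:-→d15:-→d16:H3→d17:-→d18:-→d19:-→d20:-→d21:-→d22:-→d23:-→d24:-→d25:-→d26:H2  best=H2
  ? 1.42.94.10  path d0:-→d1:-→d2:-→d3:-→d4:-→d5:-→d6:-→d7:-→d8:H1→d9:-→d10:-→d11:-→d12:-→d13:-→d14:-→d15:H0→d16:-→d17:-→d18:-→d19:H0→d20:-→d21:-→d22:-→d23:-→d24:H0→d25:-→d26:-→d27:-→d28:H0→d29:-→d30:-→d31:-→d32:H3  best=H3
  + 1.42.64.0/18 (H3) depth=18
  - 1.42.64.0/19 clear@19
  ? 14.113.54.223  path d0:-→d1:-→d2:-→d3:-→d4:-  best=no-route
  + 57.194.116.112/28 (H0) depth=28
  + 57.194.116.0/25 (H0) depth=25

== LOOKUPS ==
["H3","no-route","H0","no-route","H0","H0","H3","H0","H0","H3","no-route","H0","H0","H0","H2","H3","no-route"]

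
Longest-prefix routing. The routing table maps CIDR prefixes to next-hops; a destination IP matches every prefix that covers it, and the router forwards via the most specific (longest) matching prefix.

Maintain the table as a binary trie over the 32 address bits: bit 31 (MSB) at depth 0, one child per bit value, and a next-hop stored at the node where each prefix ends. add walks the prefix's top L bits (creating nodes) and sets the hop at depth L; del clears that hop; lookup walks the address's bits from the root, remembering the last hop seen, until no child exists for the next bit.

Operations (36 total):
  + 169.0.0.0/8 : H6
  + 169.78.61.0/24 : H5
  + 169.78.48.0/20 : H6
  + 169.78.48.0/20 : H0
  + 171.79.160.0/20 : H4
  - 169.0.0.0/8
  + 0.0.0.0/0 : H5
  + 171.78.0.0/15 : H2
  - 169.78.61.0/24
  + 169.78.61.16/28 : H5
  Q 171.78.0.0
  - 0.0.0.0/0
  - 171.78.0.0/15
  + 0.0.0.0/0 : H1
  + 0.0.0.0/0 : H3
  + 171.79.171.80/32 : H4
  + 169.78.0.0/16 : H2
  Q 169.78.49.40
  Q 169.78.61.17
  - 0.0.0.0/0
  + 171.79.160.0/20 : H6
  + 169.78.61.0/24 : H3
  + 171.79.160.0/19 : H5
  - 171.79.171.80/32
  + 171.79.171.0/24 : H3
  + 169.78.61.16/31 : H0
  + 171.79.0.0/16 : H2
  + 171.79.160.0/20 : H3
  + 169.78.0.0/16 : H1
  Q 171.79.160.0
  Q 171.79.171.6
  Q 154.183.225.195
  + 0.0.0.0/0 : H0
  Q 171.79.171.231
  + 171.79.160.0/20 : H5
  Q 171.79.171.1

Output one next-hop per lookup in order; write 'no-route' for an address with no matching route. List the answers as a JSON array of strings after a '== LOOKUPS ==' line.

Apply in order:
  add 169.0.0.0/8 -> H6 at depth 8
  add 169.78.61.0/24 -> H5 at depth 24
  add 169.78.48.0/20 -> H6 at depth 20
  add 169.78.48.0/20 -> H0 at depth 20
  add 171.79.160.0/20 -> H4 at depth 20
  del 169.0.0.0/8 (clear depth 8)
  add 0.0.0.0/0 -> H5 at depth 0
  add 171.78.0.0/15 -> H2 at depth 15
  del 169.78.61.0/24 (clear depth 24)
  add 169.78.61.16/28 -> H5 at depth 28
  Q 171.78.0.0: descend 101010110100111 ; hops seen [H5,H2] ; pick H2
  del 0.0.0.0/0 (clear depth 0)
  del 171.78.0.0/15 (clear depth 15)
  add 0.0.0.0/0 -> H1 at depth 0
  add 0.0.0.0/0 -> H3 at depth 0
  add 171.79.171.80/32 -> H4 at depth 32
  add 169.78.0.0/16 -> H2 at depth 16
  Q 169.78.49.40: descend 10101001010011100011 ; hops seen [H3,H2,H0] ; pick H0
  Q 169.78.61.17: descend 1010100101001110001111010001 ; hops seen [H3,H2,H0,H5] ; pick H5
  del 0.0.0.0/0 (clear depth 0)
  add 171.79.160.0/20 -> H6 at depth 20
  add 169.78.61.0/24 -> H3 at depth 24
  add 171.79.160.0/19 -> H5 at depth 19
  del 171.79.171.80/32 (clear depth 32)
  add 171.79.171.0/24 -> H3 at depth 24
  add 169.78.61.16/31 -> H0 at depth 31
  add 171.79.0.0/16 -> H2 at depth 16
  add 171.79.160.0/20 -> H3 at depth 20
  add 169.78.0.0/16 -> H1 at depth 16
  Q 171.79.160.0: descend 10101011010011111010 ; hops seen [H2,H5,H3] ; pick H3
  Q 171.79.171.6: descend 1010101101001111101010110 ; hops seen [H2,H5,H3,H3] ; pick H3
  Q 154.183.225.195: descend 10 ; hops seen [∅] ; pick no-route
  add 0.0.0.0/0 -> H0 at depth 0
  Q 171.79.171.231: descend 101010110100111110101011 ; hops seen [H0,H2,H5,H3,H3] ; pick H3
  add 171.79.160.0/20 -> H5 at depth 20
  Q 171.79.171.1: descend 1010101101001111101010110 ; hops seen [H0,H2,H5,H5,H3] ; pick H3

== LOOKUPS ==
["H2","H0","H5","H3","H3","no-route","H3","H3"]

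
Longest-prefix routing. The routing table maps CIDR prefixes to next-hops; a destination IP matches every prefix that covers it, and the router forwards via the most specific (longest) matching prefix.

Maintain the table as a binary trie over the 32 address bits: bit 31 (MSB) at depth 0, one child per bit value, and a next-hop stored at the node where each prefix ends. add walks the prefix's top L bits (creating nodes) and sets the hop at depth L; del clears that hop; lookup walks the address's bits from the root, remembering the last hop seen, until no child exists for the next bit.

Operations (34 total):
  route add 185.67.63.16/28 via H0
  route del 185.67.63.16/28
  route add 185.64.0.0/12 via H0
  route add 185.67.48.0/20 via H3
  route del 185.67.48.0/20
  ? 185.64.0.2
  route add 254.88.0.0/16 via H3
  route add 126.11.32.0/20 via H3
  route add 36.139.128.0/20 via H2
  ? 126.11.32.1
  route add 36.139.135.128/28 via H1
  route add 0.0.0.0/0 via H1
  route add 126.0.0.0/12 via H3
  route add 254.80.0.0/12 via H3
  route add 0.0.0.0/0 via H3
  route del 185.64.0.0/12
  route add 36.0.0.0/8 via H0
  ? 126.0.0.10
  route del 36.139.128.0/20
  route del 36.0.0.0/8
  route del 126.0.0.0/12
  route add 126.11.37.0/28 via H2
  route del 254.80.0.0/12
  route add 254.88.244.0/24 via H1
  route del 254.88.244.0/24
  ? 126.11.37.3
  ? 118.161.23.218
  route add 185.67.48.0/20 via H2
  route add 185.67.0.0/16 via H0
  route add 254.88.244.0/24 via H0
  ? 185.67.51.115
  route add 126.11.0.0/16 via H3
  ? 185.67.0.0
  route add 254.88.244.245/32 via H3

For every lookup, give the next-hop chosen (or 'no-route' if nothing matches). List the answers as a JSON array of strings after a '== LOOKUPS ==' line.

Process each operation:
  + 185.67.63.16/28 (H0) depth=28
  - 185.67.63.16/28 clear@28
  + 185.64.0.0/12 (H0) depth=12
  + 185.67.48.0/20 (H3) depth=20
  - 185.67.48.0/20 clear@20
  Q 185.64.0.2: descend 10111001010000 ; hops seen [H0] ; pick H0
  + 254.88.0.0/16 (H3) depth=16
  + 126.11.32.0/20 (H3) depth=20
  + 36.139.128.0/20 (H2) depth=20
  Q 126.11.32.1: descend 01111110000010110010 ; hops seen [H3] ; pick H3
  + 36.139.135.128/28 (H1) depth=28
  + 0.0.0.0/0 (H1) depth=0
  + 126.0.0.0/12 (H3) depth=12
  + 254.80.0.0/12 (H3) depth=12
  + 0.0.0.0/0 (H3) depth=0
  - 185.64.0.0/12 clear@12
  + 36.0.0.0/8 (H0) depth=8
  Q 126.0.0.10: descend 011111100000 ; hops seen [H3,H3] ; pick H3
  - 36.139.128.0/20 clear@20
  - 36.0.0.0/8 clear@8
  - 126.0.0.0/12 clear@12
  + 126.11.37.0/28 (H2) depth=28
  - 254.80.0.0/12 clear@12
  + 254.88.244.0/24 (H1) depth=24
  - 254.88.244.0/24 clear@24
  Q 126.11.37.3: descend 0111111000001011001001010000 ; hops seen [H3,H3,H2] ; pick H2
  Q 118.161.23.218: descend 0111 ; hops seen [H3] ; pick H3
  + 185.67.48.0/20 (H2) depth=20
  + 185.67.0.0/16 (H0) depth=16
  + 254.88.244.0/24 (H0) depth=24
  Q 185.67.51.115: descend 10111001010000110011 ; hops seen [H3,H0,H2] ; pick H2
  + 126.11.0.0/16 (H3) depth=16
  Q 185.67.0.0: descend 101110010100001100 ; hops seen [H3,H0] ; pick H0
  + 254.88.244.245/32 (H3) depth=32

== LOOKUPS ==
["H0","H3","H3","H2","H3","H2","H0"]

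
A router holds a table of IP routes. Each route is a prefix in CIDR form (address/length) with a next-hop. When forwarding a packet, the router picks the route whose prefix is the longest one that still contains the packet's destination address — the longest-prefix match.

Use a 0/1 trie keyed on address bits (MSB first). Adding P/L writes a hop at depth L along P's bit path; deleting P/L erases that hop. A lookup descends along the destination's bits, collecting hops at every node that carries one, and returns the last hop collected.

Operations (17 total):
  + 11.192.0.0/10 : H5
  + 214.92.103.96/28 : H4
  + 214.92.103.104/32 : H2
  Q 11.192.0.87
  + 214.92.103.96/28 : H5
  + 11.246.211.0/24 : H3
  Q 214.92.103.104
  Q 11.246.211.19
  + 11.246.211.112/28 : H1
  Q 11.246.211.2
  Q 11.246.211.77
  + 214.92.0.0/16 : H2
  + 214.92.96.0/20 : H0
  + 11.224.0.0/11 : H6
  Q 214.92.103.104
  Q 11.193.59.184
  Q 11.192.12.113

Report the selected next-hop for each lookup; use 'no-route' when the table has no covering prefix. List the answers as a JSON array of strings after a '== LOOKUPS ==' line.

Apply in order:
  add 11.192.0.0/10 -> H5 at depth 10
  add 214.92.103.96/28 -> H4 at depth 28
  add 214.92.103.104/32 -> H2 at depth 32
  ? 11.192.0.87  path d0:-→d1:-→d2:-→d3:-→d4:-→d5:-→d6:-→d7:-→d8:-→d9:-→d10:H5  best=H5
  add 214.92.103.96/28 -> H5 at depth 28
  add 11.246.211.0/24 -> H3 at depth 24
  ? 214.92.103.104  path d0:-→d1:-→d2:-→d3:-→d4:-→d5:-→d6:-→d7:-→d8:-→d9:-→d10:-→d11:-→d12:-→d13:-→d14:-→d15:-→d16:-→d17:-→d18:-→d19:-→d20:-→d21:-→d22:-→d23:-→d24:-→d25:-→d26:-→d27:-→d28:H5→d29:-→d30:-→d31:-→d32:H2  best=H2
  ? 11.246.211.19  path d0:-→d1:-→d2:-→d3:-→d4:-→d5:-→d6:-→d7:-→d8:-→d9:-→d10:H5→d11:-→d12:-→d13:-→d14:-→d15:-→d16:-→d17:-→d18:-→d19:-→d20:-→d21:-→d22:-→d23:-→d24:H3  best=H3
  add 11.246.211.112/28 -> H1 at depth 28
  ? 11.246.211.2  path d0:-→d1:-→d2:-→d3:-→d4:-→d5:-→d6:-→d7:-→d8:-→d9:-→d10:H5→d11:-→d12:-→d13:-→d14:-→d15:-→d16:-→d17:-→d18:-→d19:-→d20:-→d21:-→d22:-→d23:-→d24:H3→d25:-  best=H3
  ? 11.246.211.77  path d0:-→d1:-→d2:-→d3:-→d4:-→d5:-→d6:-→d7:-→d8:-→d9:-→d10:H5→d11:-→d12:-→d13:-→d14:-→d15:-→d16:-→d17:-→d18:-→d19:-→d20:-→d21:-→d22:-→d23:-→d24:H3→d25:-→d26:-  best=H3
  add 214.92.0.0/16 -> H2 at depth 16
  add 214.92.96.0/20 -> H0 at depth 20
  add 11.224.0.0/11 -> H6 at depth 11
  ? 214.92.103.104  path d0:-→d1:-→d2:-→d3:-→d4:-→d5:-→d6:-→d7:-→d8:-→d9:-→d10:-→d11:-→d12:-→d13:-→d14:-→d15:-→d16:H2→d17:-→d18:-→d19:-→d20:H0→d21:-→d22:-→d23:-→d24:-→d25:-→d26:-→d27:-→d28:H5→d29:-→d30:-→d31:-→d32:H2  best=H2
  ? 11.193.59.184  path d0:-→d1:-→d2:-→d3:-→d4:-→d5:-→d6:-→d7:-→d8:-→d9:-→d10:H5  best=H5
  ? 11.192.12.113  path d0:-→d1:-→d2:-→d3:-→d4:-→d5:-→d6:-→d7:-→d8:-→d9:-→d10:H5  best=H5

== LOOKUPS ==
["H5","H2","H3","H3","H3","H2","H5","H5"]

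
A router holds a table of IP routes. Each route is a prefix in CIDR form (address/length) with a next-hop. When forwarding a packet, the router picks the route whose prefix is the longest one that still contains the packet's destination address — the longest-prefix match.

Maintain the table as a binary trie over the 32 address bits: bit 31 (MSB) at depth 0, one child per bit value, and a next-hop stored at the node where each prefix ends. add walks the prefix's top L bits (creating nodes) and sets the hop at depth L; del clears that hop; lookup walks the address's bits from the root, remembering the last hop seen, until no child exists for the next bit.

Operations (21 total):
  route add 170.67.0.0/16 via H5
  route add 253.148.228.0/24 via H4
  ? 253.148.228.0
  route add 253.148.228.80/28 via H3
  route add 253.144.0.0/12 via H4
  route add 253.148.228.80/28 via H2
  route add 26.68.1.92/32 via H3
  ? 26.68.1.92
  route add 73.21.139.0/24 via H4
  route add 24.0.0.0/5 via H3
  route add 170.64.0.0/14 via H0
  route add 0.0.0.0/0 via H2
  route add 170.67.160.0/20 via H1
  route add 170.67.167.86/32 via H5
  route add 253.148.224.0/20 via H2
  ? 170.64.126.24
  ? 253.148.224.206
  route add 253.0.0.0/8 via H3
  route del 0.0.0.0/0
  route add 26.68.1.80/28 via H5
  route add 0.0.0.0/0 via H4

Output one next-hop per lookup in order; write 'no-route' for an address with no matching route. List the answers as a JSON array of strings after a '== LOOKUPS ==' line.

Apply in order:
  + 170.67.0.0/16 (H5) depth=16
  + 253.148.228.0/24 (H4) depth=24
  ? 253.148.228.0  path d0:-→d1:-→d2:-→d3:-→d4:-→d5:-→d6:-→d7:-→d8:-→d9:-→d10:-→d11:-→d12:-→d13:-→d14:-→d15:-→d16:-→d17:-→d18:-→d19:-→d20:-→d21:-→d22:-→d23:-→d24:H4  best=H4
  + 253.148.228.80/28 (H3) depth=28
  + 253.144.0.0/12 (H4) depth=12
  + 253.148.228.80/28 (H2) depth=28
  + 26.68.1.92/32 (H3) depth=32
  ? 26.68.1.92  path d0:-→d1:-→d2:-→d3:-→d4:-→d5:-→d6:-→d7:-→d8:-→d9:-→d10:-→d11:-→d12:-→d13:-→d14:-→d15:-→d16:-→d17:-→d18:-→d19:-→d20:-→d21:-→d22:-→d23:-→d24:-→d25:-→d26:-→d27:-→d28:-→d29:-→d30:-→d31:-→d32:H3  best=H3
  + 73.21.139.0/24 (H4) depth=24
  + 24.0.0.0/5 (H3) depth=5
  + 170.64.0.0/14 (H0) depth=14
  + 0.0.0.0/0 (H2) depth=0
  + 170.67.160.0/20 (H1) depth=20
  + 170.67.167.86/32 (H5) depth=32
  + 253.148.224.0/20 (H2) depth=20
  ? 170.64.126.24  path d0:H2→d1:-→d2:-→d3:-→d4:-→d5:-→d6:-→d7:-→d8:-→d9:-→d10:-→d11:-→d12:-→d13:-→d14:H0  best=H0
  ? 253.148.224.206  path d0:H2→d1:-→d2:-→d3:-→d4:-→d5:-→d6:-→d7:-→d8:-→d9:-→d10:-→d11:-→d12:H4→d13:-→d14:-→d15:-→d16:-→d17:-→d18:-→d19:-→d20:H2→d21:-  best=H2
  + 253.0.0.0/8 (H3) depth=8
  del 0.0.0.0/0 (clear depth 0)
  + 26.68.1.80/28 (H5) depth=28
  + 0.0.0.0/0 (H4) depth=0

== LOOKUPS ==
["H4","H3","H0","H2"]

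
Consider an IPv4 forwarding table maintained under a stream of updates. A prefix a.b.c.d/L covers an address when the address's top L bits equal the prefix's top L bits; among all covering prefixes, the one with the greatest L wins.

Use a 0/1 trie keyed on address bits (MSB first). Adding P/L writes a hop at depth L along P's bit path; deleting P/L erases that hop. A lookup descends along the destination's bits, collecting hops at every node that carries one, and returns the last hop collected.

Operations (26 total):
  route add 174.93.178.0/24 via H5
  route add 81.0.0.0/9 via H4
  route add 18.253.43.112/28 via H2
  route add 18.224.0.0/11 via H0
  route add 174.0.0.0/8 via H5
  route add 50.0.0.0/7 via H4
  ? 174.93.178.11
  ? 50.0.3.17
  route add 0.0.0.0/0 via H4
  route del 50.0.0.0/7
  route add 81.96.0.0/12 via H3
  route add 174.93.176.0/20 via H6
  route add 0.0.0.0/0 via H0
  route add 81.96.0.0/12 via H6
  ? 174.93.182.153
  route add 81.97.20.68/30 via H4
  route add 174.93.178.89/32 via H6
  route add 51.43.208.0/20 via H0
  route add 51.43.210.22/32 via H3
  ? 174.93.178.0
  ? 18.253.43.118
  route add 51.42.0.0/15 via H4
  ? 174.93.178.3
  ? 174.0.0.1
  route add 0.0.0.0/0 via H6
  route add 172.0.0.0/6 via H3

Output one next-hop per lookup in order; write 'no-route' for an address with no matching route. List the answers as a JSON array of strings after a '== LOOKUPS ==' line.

Apply in order:
  add 174.93.178.0/24 -> H5 at depth 24
  add 81.0.0.0/9 -> H4 at depth 9
  add 18.253.43.112/28 -> H2 at depth 28
  add 18.224.0.0/11 -> H0 at depth 11
  add 174.0.0.0/8 -> H5 at depth 8
  add 50.0.0.0/7 -> H4 at depth 7
  Q 174.93.178.11: descend 101011100101110110110010 ; hops seen [H5,H5] ; pick H5
  Q 50.0.3.17: descend 0011001 ; hops seen [H4] ; pick H4
  add 0.0.0.0/0 -> H4 at depth 0
  - 50.0.0.0/7 clear@7
  add 81.96.0.0/12 -> H3 at depth 12
  add 174.93.176.0/20 -> H6 at depth 20
  add 0.0.0.0/0 -> H0 at depth 0
  add 81.96.0.0/12 -> H6 at depth 12
  Q 174.93.182.153: descend 101011100101110110110 ; hops seen [H0,H5,H6] ; pick H6
  add 81.97.20.68/30 -> H4 at depth 30
  add 174.93.178.89/32 -> H6 at depth 32
  add 51.43.208.0/20 -> H0 at depth 20
  add 51.43.210.22/32 -> H3 at depth 32
  Q 174.93.178.0: descend 1010111001011101101100100 ; hops seen [H0,H5,H6,H5] ; pick H5
  Q 18.253.43.118: descend 0001001011111101001010110111 ; hops seen [H0,H0,H2] ; pick H2
  add 51.42.0.0/15 -> H4 at depth 15
  Q 174.93.178.3: descend 1010111001011101101100100 ; hops seen [H0,H5,H6,H5] ; pick H5
  Q 174.0.0.1: descend 101011100 ; hops seen [H0,H5] ; pick H5
  add 0.0.0.0/0 -> H6 at depth 0
  add 172.0.0.0/6 -> H3 at depth 6

== LOOKUPS ==
["H5","H4","H6","H5","H2","H5","H5"]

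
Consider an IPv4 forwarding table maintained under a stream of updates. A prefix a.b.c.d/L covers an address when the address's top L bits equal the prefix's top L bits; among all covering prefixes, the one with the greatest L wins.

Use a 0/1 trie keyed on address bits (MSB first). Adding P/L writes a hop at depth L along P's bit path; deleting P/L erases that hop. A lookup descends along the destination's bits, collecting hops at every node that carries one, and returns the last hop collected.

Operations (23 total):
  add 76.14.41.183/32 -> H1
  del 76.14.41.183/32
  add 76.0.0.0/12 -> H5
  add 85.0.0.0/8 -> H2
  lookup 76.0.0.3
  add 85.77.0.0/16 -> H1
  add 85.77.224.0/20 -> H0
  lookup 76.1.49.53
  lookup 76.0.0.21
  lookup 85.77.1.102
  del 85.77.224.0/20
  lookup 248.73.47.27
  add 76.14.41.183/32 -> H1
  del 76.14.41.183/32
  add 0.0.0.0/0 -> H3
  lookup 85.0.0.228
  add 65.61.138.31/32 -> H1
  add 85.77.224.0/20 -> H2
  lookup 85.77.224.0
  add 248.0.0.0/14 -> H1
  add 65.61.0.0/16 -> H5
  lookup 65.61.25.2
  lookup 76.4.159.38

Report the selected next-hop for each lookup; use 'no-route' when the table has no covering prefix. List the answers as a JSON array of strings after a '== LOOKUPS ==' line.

Apply in order:
  + 76.14.41.183/32 (H1) depth=32
  del 76.14.41.183/32 (clear depth 32)
  + 76.0.0.0/12 (H5) depth=12
  + 85.0.0.0/8 (H2) depth=8
  Q 76.0.0.3: descend 010011000000 ; hops seen [H5] ; pick H5
  + 85.77.0.0/16 (H1) depth=16
  + 85.77.224.0/20 (H0) depth=20
  Q 76.1.49.53: descend 010011000000 ; hops seen [H5] ; pick H5
  Q 76.0.0.21: descend 010011000000 ; hops seen [H5] ; pick H5
  Q 85.77.1.102: descend 0101010101001101 ; hops seen [H2,H1] ; pick H1
  del 85.77.224.0/20 (clear depth 20)
  Q 248.73.47.27: descend ε ; hops seen [∅] ; pick no-route
  + 76.14.41.183/32 (H1) depth=32
  del 76.14.41.183/32 (clear depth 32)
  + 0.0.0.0/0 (H3) depth=0
  Q 85.0.0.228: descend 010101010 ; hops seen [H3,H2] ; pick H2
  + 65.61.138.31/32 (H1) depth=32
  + 85.77.224.0/20 (H2) depth=20
  Q 85.77.224.0: descend 01010101010011011110 ; hops seen [H3,H2,H1,H2] ; pick H2
  + 248.0.0.0/14 (H1) depth=14
  + 65.61.0.0/16 (H5) depth=16
  Q 65.61.25.2: descend 0100000100111101 ; hops seen [H3,H5] ; pick H5
  Q 76.4.159.38: descend 010011000000 ; hops seen [H3,H5] ; pick H5

== LOOKUPS ==
["H5","H5","H5","H1","no-route","H2","H2","H5","H5"]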